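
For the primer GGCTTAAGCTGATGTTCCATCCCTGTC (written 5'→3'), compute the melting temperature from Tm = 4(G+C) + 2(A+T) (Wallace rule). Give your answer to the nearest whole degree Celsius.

82°C

Base counts: A=4, T=9, G=6, C=8 (length 27).
Tm = 2·(4+9) + 4·(6+8) = 2·13 + 4·14 = 26 + 56 = 82°C.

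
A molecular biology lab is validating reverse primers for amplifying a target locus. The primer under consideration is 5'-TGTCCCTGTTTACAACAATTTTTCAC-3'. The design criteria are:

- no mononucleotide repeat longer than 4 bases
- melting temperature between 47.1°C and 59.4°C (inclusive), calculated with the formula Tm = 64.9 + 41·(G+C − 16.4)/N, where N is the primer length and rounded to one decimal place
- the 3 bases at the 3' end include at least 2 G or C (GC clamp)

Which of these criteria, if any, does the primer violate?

Fails: homopolymer run.

Base counts: A=6, T=11, G=2, C=7 (length 26).
homopolymer run: longest run = 5, exceeds 4 ✗
Tm: Tm = 64.9 + 41·(9 − 16.4)/26 = 53.2°C ✓
GC clamp: 3' end CAC has 2 G/C ✓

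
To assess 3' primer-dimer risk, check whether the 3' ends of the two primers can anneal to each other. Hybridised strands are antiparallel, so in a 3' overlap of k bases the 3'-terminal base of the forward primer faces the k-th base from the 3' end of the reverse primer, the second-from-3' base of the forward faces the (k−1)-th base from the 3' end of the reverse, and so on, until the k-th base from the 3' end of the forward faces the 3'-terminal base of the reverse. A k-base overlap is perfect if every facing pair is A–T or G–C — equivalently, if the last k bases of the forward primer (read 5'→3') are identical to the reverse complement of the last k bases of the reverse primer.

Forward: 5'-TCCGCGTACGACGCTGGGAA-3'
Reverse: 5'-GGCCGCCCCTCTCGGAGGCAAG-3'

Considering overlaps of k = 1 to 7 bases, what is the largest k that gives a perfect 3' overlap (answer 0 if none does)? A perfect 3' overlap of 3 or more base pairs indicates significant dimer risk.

Last 7 bases (5'→3') — forward …CTGGGAA, reverse …AGGCAAG.
Reverse complement of the reverse primer's last 7 bases: CTTGCCT; its first k bases are the reverse complement of the reverse primer's last k bases, so a perfect k-base overlap needs the forward primer's last k bases to equal them.
Comparing (forward last k vs required): k=1: A vs C ✗; k=2: AA vs CT ✗; k=3: GAA vs CTT ✗; k=4: GGAA vs CTTG ✗; k=5: GGGAA vs CTTGC ✗; k=6: TGGGAA vs CTTGCC ✗; k=7: CTGGGAA vs CTTGCCT ✗.
No overlap length from 1 to 7 is perfect, so the longest perfect 3' overlap is 0.

Longest perfect overlap: 0 complementary base pairs; below the dimer-risk threshold (threshold 3).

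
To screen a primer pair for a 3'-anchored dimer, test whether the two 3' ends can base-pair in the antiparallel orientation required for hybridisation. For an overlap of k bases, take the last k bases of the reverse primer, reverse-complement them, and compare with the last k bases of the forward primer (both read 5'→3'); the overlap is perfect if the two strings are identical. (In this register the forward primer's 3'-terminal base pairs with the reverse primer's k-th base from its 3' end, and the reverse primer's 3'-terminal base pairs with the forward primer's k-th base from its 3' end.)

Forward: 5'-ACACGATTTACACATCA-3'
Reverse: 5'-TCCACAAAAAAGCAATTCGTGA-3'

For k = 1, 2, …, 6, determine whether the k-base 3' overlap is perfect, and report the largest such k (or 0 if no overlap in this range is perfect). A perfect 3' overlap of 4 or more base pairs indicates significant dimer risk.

Longest perfect overlap: 3 complementary base pairs; below the dimer-risk threshold (threshold 4).

Last 6 bases (5'→3') — forward …ACATCA, reverse …TCGTGA.
Reverse complement of the reverse primer's last 6 bases: TCACGA; its first k bases are the reverse complement of the reverse primer's last k bases, so a perfect k-base overlap needs the forward primer's last k bases to equal them.
Comparing (forward last k vs required): k=1: A vs T ✗; k=2: CA vs TC ✗; k=3: TCA vs TCA ✓; k=4: ATCA vs TCAC ✗; k=5: CATCA vs TCACG ✗; k=6: ACATCA vs TCACGA ✗.
Only k = 3 is perfect, so the longest perfect 3' overlap is 3.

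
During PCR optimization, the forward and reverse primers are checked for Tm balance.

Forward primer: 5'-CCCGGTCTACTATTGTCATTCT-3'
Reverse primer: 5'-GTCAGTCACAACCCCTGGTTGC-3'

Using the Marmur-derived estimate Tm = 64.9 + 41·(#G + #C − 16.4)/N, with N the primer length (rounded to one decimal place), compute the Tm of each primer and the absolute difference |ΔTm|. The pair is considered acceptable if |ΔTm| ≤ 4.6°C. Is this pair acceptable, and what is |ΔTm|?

Forward: G+C = 10, N = 22 → Tm = 64.9 + 41·(10 − 16.4)/22 = 53.0°C.
Reverse: G+C = 13, N = 22 → Tm = 64.9 + 41·(13 − 16.4)/22 = 58.6°C.
|ΔTm| = |53.0 − 58.6| = 5.6°C, > 4.6°C.

|ΔTm| = 5.6°C; the pair is not acceptable.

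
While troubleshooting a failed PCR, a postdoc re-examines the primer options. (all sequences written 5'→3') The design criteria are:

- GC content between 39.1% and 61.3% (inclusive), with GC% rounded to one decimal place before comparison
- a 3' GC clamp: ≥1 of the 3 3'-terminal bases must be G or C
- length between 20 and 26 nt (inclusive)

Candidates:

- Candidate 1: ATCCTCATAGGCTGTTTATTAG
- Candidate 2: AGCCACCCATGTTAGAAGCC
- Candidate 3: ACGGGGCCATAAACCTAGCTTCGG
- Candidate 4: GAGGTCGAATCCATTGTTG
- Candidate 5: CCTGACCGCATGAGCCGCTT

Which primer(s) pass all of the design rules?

Candidate 2 and Candidate 3.

Candidate 1 (22 nt, A=5 T=9 G=4 C=4): GC 8/22 = 36.4%, outside 39.1–61.3% ✗; 3' end TAG has 1 G/C ✓; length 22 ✓ — fails.
Candidate 2 (20 nt, A=6 T=3 G=4 C=7): GC 11/20 = 55.0% ✓; 3' end GCC has 3 G/C ✓; length 20 ✓ — passes.
Candidate 3 (24 nt, A=6 T=4 G=7 C=7): GC 14/24 = 58.3% ✓; 3' end CGG has 3 G/C ✓; length 24 ✓ — passes.
Candidate 4 (19 nt, A=4 T=6 G=6 C=3): GC 9/19 = 47.4% ✓; 3' end TTG has 1 G/C ✓; length 19, outside 20–26 ✗ — fails.
Candidate 5 (20 nt, A=3 T=4 G=5 C=8): GC 13/20 = 65.0%, outside 39.1–61.3% ✗; 3' end CTT has 1 G/C ✓; length 20 ✓ — fails.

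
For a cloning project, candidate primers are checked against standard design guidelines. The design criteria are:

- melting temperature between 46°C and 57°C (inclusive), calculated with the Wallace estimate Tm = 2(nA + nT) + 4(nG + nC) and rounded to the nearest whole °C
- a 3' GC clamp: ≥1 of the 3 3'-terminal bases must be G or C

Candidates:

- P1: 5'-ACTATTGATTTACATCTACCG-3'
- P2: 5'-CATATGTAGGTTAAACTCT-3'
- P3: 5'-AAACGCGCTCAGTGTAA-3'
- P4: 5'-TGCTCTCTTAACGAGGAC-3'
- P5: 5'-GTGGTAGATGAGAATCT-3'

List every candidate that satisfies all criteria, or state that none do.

P1, P2, P4 and P5.

P1 (21 nt, A=6 T=8 G=2 C=5): Tm = 2·14 + 4·7 = 56°C ✓; 3' end CCG has 3 G/C ✓ — passes.
P2 (19 nt, A=6 T=7 G=3 C=3): Tm = 2·13 + 4·6 = 50°C ✓; 3' end TCT has 1 G/C ✓ — passes.
P3 (17 nt, A=6 T=3 G=4 C=4): Tm = 2·9 + 4·8 = 50°C ✓; 3' end TAA has 0 G/C, need ≥1 ✗ — fails.
P4 (18 nt, A=4 T=5 G=4 C=5): Tm = 2·9 + 4·9 = 54°C ✓; 3' end GAC has 2 G/C ✓ — passes.
P5 (17 nt, A=5 T=5 G=6 C=1): Tm = 2·10 + 4·7 = 48°C ✓; 3' end TCT has 1 G/C ✓ — passes.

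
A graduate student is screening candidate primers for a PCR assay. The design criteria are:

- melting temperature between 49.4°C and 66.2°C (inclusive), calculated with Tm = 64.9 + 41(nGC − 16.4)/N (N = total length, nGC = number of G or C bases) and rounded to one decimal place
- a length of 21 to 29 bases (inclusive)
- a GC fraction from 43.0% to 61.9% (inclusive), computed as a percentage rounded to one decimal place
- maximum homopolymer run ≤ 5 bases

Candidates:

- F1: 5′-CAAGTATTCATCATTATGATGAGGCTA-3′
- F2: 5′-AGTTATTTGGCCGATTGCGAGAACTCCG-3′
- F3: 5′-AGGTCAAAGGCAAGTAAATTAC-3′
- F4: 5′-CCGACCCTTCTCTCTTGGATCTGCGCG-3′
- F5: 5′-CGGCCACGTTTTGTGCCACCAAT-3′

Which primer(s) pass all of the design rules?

F1 (27 nt, A=9 T=9 G=5 C=4): Tm = 64.9 + 41·(9 − 16.4)/27 = 53.7°C ✓; length 27 ✓; GC 9/27 = 33.3%, outside 43.0–61.9% ✗; longest run = 2 ✓ — fails.
F2 (28 nt, A=6 T=8 G=8 C=6): Tm = 64.9 + 41·(14 − 16.4)/28 = 61.4°C ✓; length 28 ✓; GC 14/28 = 50.0% ✓; longest run = 3 ✓ — passes.
F3 (22 nt, A=10 T=4 G=5 C=3): Tm = 64.9 + 41·(8 − 16.4)/22 = 49.2°C, outside 49.4–66.2°C ✗; length 22 ✓; GC 8/22 = 36.4%, outside 43.0–61.9% ✗; longest run = 3 ✓ — fails.
F4 (27 nt, A=2 T=8 G=6 C=11): Tm = 64.9 + 41·(17 − 16.4)/27 = 65.8°C ✓; length 27 ✓; GC 17/27 = 63.0%, outside 43.0–61.9% ✗; longest run = 3 ✓ — fails.
F5 (23 nt, A=4 T=6 G=5 C=8): Tm = 64.9 + 41·(13 − 16.4)/23 = 58.8°C ✓; length 23 ✓; GC 13/23 = 56.5% ✓; longest run = 4 ✓ — passes.

F2 and F5.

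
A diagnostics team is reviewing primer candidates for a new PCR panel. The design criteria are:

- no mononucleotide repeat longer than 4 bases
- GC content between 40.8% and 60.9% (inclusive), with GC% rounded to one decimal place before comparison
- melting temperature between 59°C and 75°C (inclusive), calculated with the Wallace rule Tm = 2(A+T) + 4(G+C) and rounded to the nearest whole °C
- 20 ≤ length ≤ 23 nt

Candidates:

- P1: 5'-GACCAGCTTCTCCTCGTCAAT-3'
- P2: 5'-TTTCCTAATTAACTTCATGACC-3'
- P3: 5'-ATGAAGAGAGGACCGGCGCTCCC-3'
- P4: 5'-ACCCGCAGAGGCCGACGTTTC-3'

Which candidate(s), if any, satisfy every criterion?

P1 only.

P1 (21 nt, A=4 T=6 G=3 C=8): longest run = 2 ✓; GC 11/21 = 52.4% ✓; Tm = 2·10 + 4·11 = 64°C ✓; length 21 ✓ — passes.
P2 (22 nt, A=6 T=9 G=1 C=6): longest run = 3 ✓; GC 7/22 = 31.8%, outside 40.8–60.9% ✗; Tm = 2·15 + 4·7 = 58°C, outside 59–75°C ✗; length 22 ✓ — fails.
P3 (23 nt, A=6 T=2 G=8 C=7): longest run = 3 ✓; GC 15/23 = 65.2%, outside 40.8–60.9% ✗; Tm = 2·8 + 4·15 = 76°C, outside 59–75°C ✗; length 23 ✓ — fails.
P4 (21 nt, A=4 T=3 G=6 C=8): longest run = 3 ✓; GC 14/21 = 66.7%, outside 40.8–60.9% ✗; Tm = 2·7 + 4·14 = 70°C ✓; length 21 ✓ — fails.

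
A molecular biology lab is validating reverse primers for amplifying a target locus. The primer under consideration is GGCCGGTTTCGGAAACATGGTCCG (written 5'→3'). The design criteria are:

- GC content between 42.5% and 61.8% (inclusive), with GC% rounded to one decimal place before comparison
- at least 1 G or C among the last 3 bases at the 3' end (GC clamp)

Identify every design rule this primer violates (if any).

Base counts: A=4, T=5, G=9, C=6 (length 24).
GC content: GC 15/24 = 62.5%, outside 42.5–61.8% ✗
GC clamp: 3' end CCG has 3 G/C ✓

Fails: GC content.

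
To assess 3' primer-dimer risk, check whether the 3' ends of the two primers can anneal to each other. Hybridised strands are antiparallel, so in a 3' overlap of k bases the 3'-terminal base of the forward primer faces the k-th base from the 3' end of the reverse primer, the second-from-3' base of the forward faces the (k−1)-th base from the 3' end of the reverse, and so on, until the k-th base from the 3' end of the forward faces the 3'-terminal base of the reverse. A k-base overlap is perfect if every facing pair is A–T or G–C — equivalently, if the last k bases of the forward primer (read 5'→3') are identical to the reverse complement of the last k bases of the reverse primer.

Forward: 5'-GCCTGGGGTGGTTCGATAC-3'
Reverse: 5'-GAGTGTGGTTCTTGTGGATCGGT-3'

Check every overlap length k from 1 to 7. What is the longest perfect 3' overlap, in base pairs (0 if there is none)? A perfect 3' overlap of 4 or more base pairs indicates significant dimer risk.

Longest perfect overlap: 2 complementary base pairs; below the dimer-risk threshold (threshold 4).

Last 7 bases (5'→3') — forward …TCGATAC, reverse …GATCGGT.
Reverse complement of the reverse primer's last 7 bases: ACCGATC; its first k bases are the reverse complement of the reverse primer's last k bases, so a perfect k-base overlap needs the forward primer's last k bases to equal them.
Comparing (forward last k vs required): k=1: C vs A ✗; k=2: AC vs AC ✓; k=3: TAC vs ACC ✗; k=4: ATAC vs ACCG ✗; k=5: GATAC vs ACCGA ✗; k=6: CGATAC vs ACCGAT ✗; k=7: TCGATAC vs ACCGATC ✗.
Only k = 2 is perfect, so the longest perfect 3' overlap is 2.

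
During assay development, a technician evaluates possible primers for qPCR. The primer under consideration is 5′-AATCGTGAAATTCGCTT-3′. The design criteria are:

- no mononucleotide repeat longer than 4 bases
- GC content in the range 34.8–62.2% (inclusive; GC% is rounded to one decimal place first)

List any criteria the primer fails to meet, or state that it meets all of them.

Meets all criteria.

Base counts: A=5, T=6, G=3, C=3 (length 17).
homopolymer run: longest run = 3 ✓
GC content: GC 6/17 = 35.3% ✓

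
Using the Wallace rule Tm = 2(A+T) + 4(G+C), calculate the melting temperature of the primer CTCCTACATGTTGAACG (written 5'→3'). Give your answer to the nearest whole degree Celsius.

50°C

Base counts: A=4, T=5, G=3, C=5 (length 17).
Tm = 2·(4+5) + 4·(3+5) = 2·9 + 4·8 = 18 + 32 = 50°C.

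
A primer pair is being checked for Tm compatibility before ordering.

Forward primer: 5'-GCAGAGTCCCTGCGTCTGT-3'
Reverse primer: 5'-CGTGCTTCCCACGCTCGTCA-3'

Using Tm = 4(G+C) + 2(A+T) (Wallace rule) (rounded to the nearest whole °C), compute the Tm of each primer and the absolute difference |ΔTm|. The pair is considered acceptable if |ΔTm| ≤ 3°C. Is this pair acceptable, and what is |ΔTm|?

Forward: A=2 T=5 G=6 C=6 → Tm = 2·7 + 4·12 = 62°C.
Reverse: A=2 T=5 G=4 C=9 → Tm = 2·7 + 4·13 = 66°C.
|ΔTm| = |62 − 66| = 4°C, > 3°C.

|ΔTm| = 4°C; the pair is not acceptable.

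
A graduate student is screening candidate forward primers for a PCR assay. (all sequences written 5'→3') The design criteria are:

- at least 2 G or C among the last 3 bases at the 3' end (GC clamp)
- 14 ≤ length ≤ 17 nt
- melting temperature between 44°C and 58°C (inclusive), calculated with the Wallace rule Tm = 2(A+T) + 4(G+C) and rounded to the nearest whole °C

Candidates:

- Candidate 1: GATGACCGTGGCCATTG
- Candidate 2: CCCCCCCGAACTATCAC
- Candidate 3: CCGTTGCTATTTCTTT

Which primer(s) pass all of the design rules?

Candidate 1 (17 nt, A=3 T=4 G=6 C=4): 3' end TTG has 1 G/C, need ≥2 ✗; length 17 ✓; Tm = 2·7 + 4·10 = 54°C ✓ — fails.
Candidate 2 (17 nt, A=4 T=2 G=1 C=10): 3' end CAC has 2 G/C ✓; length 17 ✓; Tm = 2·6 + 4·11 = 56°C ✓ — passes.
Candidate 3 (16 nt, A=1 T=9 G=2 C=4): 3' end TTT has 0 G/C, need ≥2 ✗; length 16 ✓; Tm = 2·10 + 4·6 = 44°C ✓ — fails.

Candidate 2 only.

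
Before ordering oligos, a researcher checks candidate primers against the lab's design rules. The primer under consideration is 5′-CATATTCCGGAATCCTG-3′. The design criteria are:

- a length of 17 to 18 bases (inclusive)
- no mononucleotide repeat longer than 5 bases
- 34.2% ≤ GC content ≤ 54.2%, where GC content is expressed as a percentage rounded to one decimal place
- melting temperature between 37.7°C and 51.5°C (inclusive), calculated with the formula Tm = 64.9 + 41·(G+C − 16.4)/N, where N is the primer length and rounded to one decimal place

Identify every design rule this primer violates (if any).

Meets all criteria.

Base counts: A=4, T=5, G=3, C=5 (length 17).
length: length 17 ✓
homopolymer run: longest run = 2 ✓
GC content: GC 8/17 = 47.1% ✓
Tm: Tm = 64.9 + 41·(8 − 16.4)/17 = 44.6°C ✓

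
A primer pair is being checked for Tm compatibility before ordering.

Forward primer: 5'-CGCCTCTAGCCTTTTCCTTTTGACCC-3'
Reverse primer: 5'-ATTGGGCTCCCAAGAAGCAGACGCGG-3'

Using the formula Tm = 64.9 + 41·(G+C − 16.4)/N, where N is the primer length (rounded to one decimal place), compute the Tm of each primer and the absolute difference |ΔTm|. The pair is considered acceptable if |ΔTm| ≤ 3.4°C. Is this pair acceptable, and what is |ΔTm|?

Forward: G+C = 14, N = 26 → Tm = 64.9 + 41·(14 − 16.4)/26 = 61.1°C.
Reverse: G+C = 16, N = 26 → Tm = 64.9 + 41·(16 − 16.4)/26 = 64.3°C.
|ΔTm| = |61.1 − 64.3| = 3.2°C, ≤ 3.4°C.

|ΔTm| = 3.2°C; the pair is acceptable.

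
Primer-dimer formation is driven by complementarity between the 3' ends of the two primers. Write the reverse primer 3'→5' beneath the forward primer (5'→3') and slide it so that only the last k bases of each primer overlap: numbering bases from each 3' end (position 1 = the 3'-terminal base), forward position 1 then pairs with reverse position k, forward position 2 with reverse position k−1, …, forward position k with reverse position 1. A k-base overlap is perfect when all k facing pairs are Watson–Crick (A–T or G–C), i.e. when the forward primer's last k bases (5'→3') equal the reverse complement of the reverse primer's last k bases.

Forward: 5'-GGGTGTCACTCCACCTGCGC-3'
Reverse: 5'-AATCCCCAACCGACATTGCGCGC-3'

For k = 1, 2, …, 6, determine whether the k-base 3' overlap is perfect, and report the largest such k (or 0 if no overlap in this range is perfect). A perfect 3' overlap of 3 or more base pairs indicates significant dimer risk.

Longest perfect overlap: 4 complementary base pairs; significant dimer risk (threshold 3).

Last 6 bases (5'→3') — forward …CTGCGC, reverse …GCGCGC.
Reverse complement of the reverse primer's last 6 bases: GCGCGC; its first k bases are the reverse complement of the reverse primer's last k bases, so a perfect k-base overlap needs the forward primer's last k bases to equal them.
Comparing (forward last k vs required): k=1: C vs G ✗; k=2: GC vs GC ✓; k=3: CGC vs GCG ✗; k=4: GCGC vs GCGC ✓; k=5: TGCGC vs GCGCG ✗; k=6: CTGCGC vs GCGCGC ✗.
Perfect overlaps at k = 2, 4; the largest is 4.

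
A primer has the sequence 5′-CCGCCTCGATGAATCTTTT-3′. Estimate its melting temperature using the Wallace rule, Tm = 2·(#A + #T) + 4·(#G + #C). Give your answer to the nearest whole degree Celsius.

56°C

Base counts: A=3, T=7, G=3, C=6 (length 19).
Tm = 2·(3+7) + 4·(3+6) = 2·10 + 4·9 = 20 + 36 = 56°C.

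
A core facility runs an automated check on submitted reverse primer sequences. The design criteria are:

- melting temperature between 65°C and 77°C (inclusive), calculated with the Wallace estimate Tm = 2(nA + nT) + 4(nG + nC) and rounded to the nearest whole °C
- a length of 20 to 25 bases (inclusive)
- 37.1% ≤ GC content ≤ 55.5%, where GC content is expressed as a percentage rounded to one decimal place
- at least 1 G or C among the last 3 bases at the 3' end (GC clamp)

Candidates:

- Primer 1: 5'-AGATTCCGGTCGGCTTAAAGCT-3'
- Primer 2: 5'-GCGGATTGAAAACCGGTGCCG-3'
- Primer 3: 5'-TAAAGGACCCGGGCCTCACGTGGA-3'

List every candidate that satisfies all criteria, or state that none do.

Primer 1 only.

Primer 1 (22 nt, A=5 T=6 G=6 C=5): Tm = 2·11 + 4·11 = 66°C ✓; length 22 ✓; GC 11/22 = 50.0% ✓; 3' end GCT has 2 G/C ✓ — passes.
Primer 2 (21 nt, A=5 T=3 G=8 C=5): Tm = 2·8 + 4·13 = 68°C ✓; length 21 ✓; GC 13/21 = 61.9%, outside 37.1–55.5% ✗; 3' end CCG has 3 G/C ✓ — fails.
Primer 3 (24 nt, A=6 T=3 G=8 C=7): Tm = 2·9 + 4·15 = 78°C, outside 65–77°C ✗; length 24 ✓; GC 15/24 = 62.5%, outside 37.1–55.5% ✗; 3' end GGA has 2 G/C ✓ — fails.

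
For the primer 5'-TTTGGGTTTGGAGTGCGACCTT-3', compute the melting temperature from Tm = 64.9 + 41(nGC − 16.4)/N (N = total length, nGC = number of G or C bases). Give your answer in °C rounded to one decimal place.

54.8°C

Base counts: A=2, T=9, G=8, C=3; G+C = 11, N = 22.
Tm = 64.9 + 41·(11 − 16.4)/22 = 64.9 + -221.40/22 = 54.8°C.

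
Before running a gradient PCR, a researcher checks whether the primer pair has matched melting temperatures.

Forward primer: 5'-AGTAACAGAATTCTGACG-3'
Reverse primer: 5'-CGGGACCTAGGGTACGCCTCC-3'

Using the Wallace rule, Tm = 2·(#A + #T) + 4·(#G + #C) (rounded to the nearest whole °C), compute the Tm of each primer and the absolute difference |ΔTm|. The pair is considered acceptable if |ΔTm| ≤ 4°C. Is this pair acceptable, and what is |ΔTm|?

|ΔTm| = 22°C; the pair is not acceptable.

Forward: A=7 T=4 G=4 C=3 → Tm = 2·11 + 4·7 = 50°C.
Reverse: A=3 T=3 G=7 C=8 → Tm = 2·6 + 4·15 = 72°C.
|ΔTm| = |50 − 72| = 22°C, > 4°C.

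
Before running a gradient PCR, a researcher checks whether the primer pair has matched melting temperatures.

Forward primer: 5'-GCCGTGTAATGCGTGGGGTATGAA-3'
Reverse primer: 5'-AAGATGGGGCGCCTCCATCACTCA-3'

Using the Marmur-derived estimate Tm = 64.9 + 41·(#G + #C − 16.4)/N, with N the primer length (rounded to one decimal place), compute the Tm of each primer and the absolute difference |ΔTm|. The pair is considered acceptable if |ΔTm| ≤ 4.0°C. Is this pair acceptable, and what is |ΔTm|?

|ΔTm| = 1.7°C; the pair is acceptable.

Forward: G+C = 13, N = 24 → Tm = 64.9 + 41·(13 − 16.4)/24 = 59.1°C.
Reverse: G+C = 14, N = 24 → Tm = 64.9 + 41·(14 − 16.4)/24 = 60.8°C.
|ΔTm| = |59.1 − 60.8| = 1.7°C, ≤ 4.0°C.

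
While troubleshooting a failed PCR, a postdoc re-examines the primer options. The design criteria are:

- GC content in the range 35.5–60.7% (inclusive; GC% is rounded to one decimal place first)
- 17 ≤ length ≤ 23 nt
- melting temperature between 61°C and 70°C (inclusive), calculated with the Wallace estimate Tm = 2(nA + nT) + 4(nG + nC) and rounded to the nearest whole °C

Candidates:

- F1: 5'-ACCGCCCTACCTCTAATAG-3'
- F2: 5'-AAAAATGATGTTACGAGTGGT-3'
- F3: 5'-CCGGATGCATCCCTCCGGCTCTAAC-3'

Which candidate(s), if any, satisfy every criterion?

F1 (19 nt, A=5 T=4 G=2 C=8): GC 10/19 = 52.6% ✓; length 19 ✓; Tm = 2·9 + 4·10 = 58°C, outside 61–70°C ✗ — fails.
F2 (21 nt, A=8 T=6 G=6 C=1): GC 7/21 = 33.3%, outside 35.5–60.7% ✗; length 21 ✓; Tm = 2·14 + 4·7 = 56°C, outside 61–70°C ✗ — fails.
F3 (25 nt, A=4 T=5 G=5 C=11): GC 16/25 = 64.0%, outside 35.5–60.7% ✗; length 25, outside 17–23 ✗; Tm = 2·9 + 4·16 = 82°C, outside 61–70°C ✗ — fails.

None of the candidates satisfy all criteria.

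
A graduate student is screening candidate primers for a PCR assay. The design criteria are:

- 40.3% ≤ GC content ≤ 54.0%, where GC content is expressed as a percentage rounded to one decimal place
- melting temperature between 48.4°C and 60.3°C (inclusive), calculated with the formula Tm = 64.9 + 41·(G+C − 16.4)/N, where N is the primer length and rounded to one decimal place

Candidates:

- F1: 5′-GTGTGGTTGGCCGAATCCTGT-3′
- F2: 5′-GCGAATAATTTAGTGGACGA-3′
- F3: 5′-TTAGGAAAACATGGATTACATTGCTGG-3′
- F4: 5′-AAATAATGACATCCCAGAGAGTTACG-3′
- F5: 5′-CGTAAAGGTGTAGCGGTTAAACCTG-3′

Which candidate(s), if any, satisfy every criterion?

F5 only.

F1 (21 nt, A=2 T=7 G=8 C=4): GC 12/21 = 57.1%, outside 40.3–54.0% ✗; Tm = 64.9 + 41·(12 − 16.4)/21 = 56.3°C ✓ — fails.
F2 (20 nt, A=7 T=5 G=6 C=2): GC 8/20 = 40.0%, outside 40.3–54.0% ✗; Tm = 64.9 + 41·(8 − 16.4)/20 = 47.7°C, outside 48.4–60.3°C ✗ — fails.
F3 (27 nt, A=9 T=8 G=7 C=3): GC 10/27 = 37.0%, outside 40.3–54.0% ✗; Tm = 64.9 + 41·(10 − 16.4)/27 = 55.2°C ✓ — fails.
F4 (26 nt, A=11 T=5 G=5 C=5): GC 10/26 = 38.5%, outside 40.3–54.0% ✗; Tm = 64.9 + 41·(10 − 16.4)/26 = 54.8°C ✓ — fails.
F5 (25 nt, A=7 T=6 G=8 C=4): GC 12/25 = 48.0% ✓; Tm = 64.9 + 41·(12 − 16.4)/25 = 57.7°C ✓ — passes.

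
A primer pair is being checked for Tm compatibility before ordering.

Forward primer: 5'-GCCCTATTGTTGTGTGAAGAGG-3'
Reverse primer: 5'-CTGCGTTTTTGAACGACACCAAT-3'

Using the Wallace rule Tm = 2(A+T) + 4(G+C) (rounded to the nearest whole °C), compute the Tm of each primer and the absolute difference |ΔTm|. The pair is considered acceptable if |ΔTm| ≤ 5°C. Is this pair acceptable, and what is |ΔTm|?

Forward: A=4 T=7 G=8 C=3 → Tm = 2·11 + 4·11 = 66°C.
Reverse: A=6 T=7 G=4 C=6 → Tm = 2·13 + 4·10 = 66°C.
|ΔTm| = |66 − 66| = 0°C, ≤ 5°C.

|ΔTm| = 0°C; the pair is acceptable.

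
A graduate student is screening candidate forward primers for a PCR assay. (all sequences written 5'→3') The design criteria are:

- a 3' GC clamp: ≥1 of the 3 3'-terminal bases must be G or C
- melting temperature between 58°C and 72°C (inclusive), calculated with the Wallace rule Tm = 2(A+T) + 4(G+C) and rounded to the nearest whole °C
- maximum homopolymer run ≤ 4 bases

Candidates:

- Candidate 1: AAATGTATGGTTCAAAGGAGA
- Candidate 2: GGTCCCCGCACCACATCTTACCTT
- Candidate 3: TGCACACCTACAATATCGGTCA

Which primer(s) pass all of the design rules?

Candidate 3 only.

Candidate 1 (21 nt, A=9 T=5 G=6 C=1): 3' end AGA has 1 G/C ✓; Tm = 2·14 + 4·7 = 56°C, outside 58–72°C ✗; longest run = 3 ✓ — fails.
Candidate 2 (24 nt, A=4 T=6 G=3 C=11): 3' end CTT has 1 G/C ✓; Tm = 2·10 + 4·14 = 76°C, outside 58–72°C ✗; longest run = 4 ✓ — fails.
Candidate 3 (22 nt, A=7 T=5 G=3 C=7): 3' end TCA has 1 G/C ✓; Tm = 2·12 + 4·10 = 64°C ✓; longest run = 2 ✓ — passes.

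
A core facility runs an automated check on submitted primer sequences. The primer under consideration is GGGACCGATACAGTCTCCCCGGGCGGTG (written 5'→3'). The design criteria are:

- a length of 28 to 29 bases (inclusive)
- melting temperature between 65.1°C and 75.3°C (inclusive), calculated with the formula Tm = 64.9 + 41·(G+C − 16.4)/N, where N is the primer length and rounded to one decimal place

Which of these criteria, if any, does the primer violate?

Meets all criteria.

Base counts: A=4, T=4, G=11, C=9 (length 28).
length: length 28 ✓
Tm: Tm = 64.9 + 41·(20 − 16.4)/28 = 70.2°C ✓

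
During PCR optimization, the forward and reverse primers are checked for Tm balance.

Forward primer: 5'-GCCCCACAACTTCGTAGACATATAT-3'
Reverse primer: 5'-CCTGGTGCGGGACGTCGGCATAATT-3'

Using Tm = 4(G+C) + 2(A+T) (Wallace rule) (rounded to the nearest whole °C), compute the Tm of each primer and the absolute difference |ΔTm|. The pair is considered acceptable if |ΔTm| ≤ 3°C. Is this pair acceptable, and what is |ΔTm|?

|ΔTm| = 8°C; the pair is not acceptable.

Forward: A=8 T=6 G=3 C=8 → Tm = 2·14 + 4·11 = 72°C.
Reverse: A=4 T=6 G=9 C=6 → Tm = 2·10 + 4·15 = 80°C.
|ΔTm| = |72 − 80| = 8°C, > 3°C.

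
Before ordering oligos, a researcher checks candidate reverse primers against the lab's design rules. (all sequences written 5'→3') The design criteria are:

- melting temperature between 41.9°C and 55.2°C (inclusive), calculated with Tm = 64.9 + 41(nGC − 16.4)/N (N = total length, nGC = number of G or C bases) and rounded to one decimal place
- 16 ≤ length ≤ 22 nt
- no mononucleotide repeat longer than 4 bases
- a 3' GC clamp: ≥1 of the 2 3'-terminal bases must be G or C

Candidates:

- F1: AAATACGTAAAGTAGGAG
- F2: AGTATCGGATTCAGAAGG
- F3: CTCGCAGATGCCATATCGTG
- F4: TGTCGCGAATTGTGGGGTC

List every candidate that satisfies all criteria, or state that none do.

F1 (18 nt, A=9 T=3 G=5 C=1): Tm = 64.9 + 41·(6 − 16.4)/18 = 41.2°C, outside 41.9–55.2°C ✗; length 18 ✓; longest run = 3 ✓; 3' end AG has 1 G/C ✓ — fails.
F2 (18 nt, A=6 T=4 G=6 C=2): Tm = 64.9 + 41·(8 − 16.4)/18 = 45.8°C ✓; length 18 ✓; longest run = 2 ✓; 3' end GG has 2 G/C ✓ — passes.
F3 (20 nt, A=4 T=5 G=5 C=6): Tm = 64.9 + 41·(11 − 16.4)/20 = 53.8°C ✓; length 20 ✓; longest run = 2 ✓; 3' end TG has 1 G/C ✓ — passes.
F4 (19 nt, A=2 T=6 G=8 C=3): Tm = 64.9 + 41·(11 − 16.4)/19 = 53.2°C ✓; length 19 ✓; longest run = 4 ✓; 3' end TC has 1 G/C ✓ — passes.

F2, F3 and F4.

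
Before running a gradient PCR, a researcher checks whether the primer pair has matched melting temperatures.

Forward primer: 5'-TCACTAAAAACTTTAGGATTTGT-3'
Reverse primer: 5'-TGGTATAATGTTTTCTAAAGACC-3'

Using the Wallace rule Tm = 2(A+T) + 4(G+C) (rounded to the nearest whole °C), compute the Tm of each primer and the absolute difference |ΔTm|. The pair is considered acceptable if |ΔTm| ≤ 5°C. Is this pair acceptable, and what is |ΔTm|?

|ΔTm| = 2°C; the pair is acceptable.

Forward: A=8 T=9 G=3 C=3 → Tm = 2·17 + 4·6 = 58°C.
Reverse: A=7 T=9 G=4 C=3 → Tm = 2·16 + 4·7 = 60°C.
|ΔTm| = |58 − 60| = 2°C, ≤ 5°C.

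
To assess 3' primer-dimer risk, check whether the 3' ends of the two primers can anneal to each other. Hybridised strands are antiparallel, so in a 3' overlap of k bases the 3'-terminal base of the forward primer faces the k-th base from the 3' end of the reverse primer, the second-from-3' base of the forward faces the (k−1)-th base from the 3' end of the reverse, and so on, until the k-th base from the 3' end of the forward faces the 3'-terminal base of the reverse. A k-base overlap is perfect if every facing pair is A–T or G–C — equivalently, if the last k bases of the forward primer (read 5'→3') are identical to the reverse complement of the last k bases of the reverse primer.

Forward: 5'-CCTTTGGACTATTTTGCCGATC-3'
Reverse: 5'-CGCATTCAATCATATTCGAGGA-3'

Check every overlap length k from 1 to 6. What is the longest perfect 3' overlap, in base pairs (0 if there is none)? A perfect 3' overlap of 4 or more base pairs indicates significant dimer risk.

Longest perfect overlap: 2 complementary base pairs; below the dimer-risk threshold (threshold 4).

Last 6 bases (5'→3') — forward …CCGATC, reverse …CGAGGA.
Reverse complement of the reverse primer's last 6 bases: TCCTCG; its first k bases are the reverse complement of the reverse primer's last k bases, so a perfect k-base overlap needs the forward primer's last k bases to equal them.
Comparing (forward last k vs required): k=1: C vs T ✗; k=2: TC vs TC ✓; k=3: ATC vs TCC ✗; k=4: GATC vs TCCT ✗; k=5: CGATC vs TCCTC ✗; k=6: CCGATC vs TCCTCG ✗.
Only k = 2 is perfect, so the longest perfect 3' overlap is 2.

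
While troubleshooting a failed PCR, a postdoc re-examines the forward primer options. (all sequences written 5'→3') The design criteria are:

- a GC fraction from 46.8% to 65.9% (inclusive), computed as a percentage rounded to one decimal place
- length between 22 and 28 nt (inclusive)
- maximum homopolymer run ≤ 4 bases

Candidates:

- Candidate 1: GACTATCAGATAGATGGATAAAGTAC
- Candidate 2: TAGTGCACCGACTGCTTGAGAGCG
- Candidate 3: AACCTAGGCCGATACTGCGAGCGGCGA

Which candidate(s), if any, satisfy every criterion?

Candidate 1 (26 nt, A=11 T=6 G=6 C=3): GC 9/26 = 34.6%, outside 46.8–65.9% ✗; length 26 ✓; longest run = 3 ✓ — fails.
Candidate 2 (24 nt, A=5 T=5 G=8 C=6): GC 14/24 = 58.3% ✓; length 24 ✓; longest run = 2 ✓ — passes.
Candidate 3 (27 nt, A=7 T=3 G=9 C=8): GC 17/27 = 63.0% ✓; length 27 ✓; longest run = 2 ✓ — passes.

Candidate 2 and Candidate 3.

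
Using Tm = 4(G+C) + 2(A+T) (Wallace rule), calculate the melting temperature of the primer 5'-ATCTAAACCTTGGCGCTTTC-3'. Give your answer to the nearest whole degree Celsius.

58°C

Base counts: A=4, T=7, G=3, C=6 (length 20).
Tm = 2·(4+7) + 4·(3+6) = 2·11 + 4·9 = 22 + 36 = 58°C.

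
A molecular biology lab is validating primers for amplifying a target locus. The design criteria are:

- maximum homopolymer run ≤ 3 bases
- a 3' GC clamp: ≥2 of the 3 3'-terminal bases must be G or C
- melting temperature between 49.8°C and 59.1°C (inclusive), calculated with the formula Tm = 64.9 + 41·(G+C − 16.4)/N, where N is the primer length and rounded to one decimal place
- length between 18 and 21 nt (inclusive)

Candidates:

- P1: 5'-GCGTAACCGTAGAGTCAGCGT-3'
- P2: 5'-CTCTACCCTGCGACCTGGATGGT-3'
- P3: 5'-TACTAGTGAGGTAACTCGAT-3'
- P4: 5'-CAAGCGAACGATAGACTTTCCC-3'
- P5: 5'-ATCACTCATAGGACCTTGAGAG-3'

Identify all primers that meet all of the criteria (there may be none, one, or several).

P1 (21 nt, A=5 T=4 G=7 C=5): longest run = 2 ✓; 3' end CGT has 2 G/C ✓; Tm = 64.9 + 41·(12 − 16.4)/21 = 56.3°C ✓; length 21 ✓ — passes.
P2 (23 nt, A=3 T=6 G=6 C=8): longest run = 3 ✓; 3' end GGT has 2 G/C ✓; Tm = 64.9 + 41·(14 − 16.4)/23 = 60.6°C, outside 49.8–59.1°C ✗; length 23, outside 18–21 ✗ — fails.
P3 (20 nt, A=6 T=6 G=5 C=3): longest run = 2 ✓; 3' end GAT has 1 G/C, need ≥2 ✗; Tm = 64.9 + 41·(8 − 16.4)/20 = 47.7°C, outside 49.8–59.1°C ✗; length 20 ✓ — fails.
P4 (22 nt, A=7 T=4 G=4 C=7): longest run = 3 ✓; 3' end CCC has 3 G/C ✓; Tm = 64.9 + 41·(11 − 16.4)/22 = 54.8°C ✓; length 22, outside 18–21 ✗ — fails.
P5 (22 nt, A=7 T=5 G=5 C=5): longest run = 2 ✓; 3' end GAG has 2 G/C ✓; Tm = 64.9 + 41·(10 − 16.4)/22 = 53.0°C ✓; length 22, outside 18–21 ✗ — fails.

P1 only.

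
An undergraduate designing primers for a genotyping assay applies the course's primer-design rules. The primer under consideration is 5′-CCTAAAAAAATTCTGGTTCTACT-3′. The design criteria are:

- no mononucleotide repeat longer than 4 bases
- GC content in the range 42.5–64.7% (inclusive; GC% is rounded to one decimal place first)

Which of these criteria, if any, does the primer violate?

Base counts: A=8, T=8, G=2, C=5 (length 23).
homopolymer run: longest run = 7, exceeds 4 ✗
GC content: GC 7/23 = 30.4%, outside 42.5–64.7% ✗

Fails: homopolymer run, GC content.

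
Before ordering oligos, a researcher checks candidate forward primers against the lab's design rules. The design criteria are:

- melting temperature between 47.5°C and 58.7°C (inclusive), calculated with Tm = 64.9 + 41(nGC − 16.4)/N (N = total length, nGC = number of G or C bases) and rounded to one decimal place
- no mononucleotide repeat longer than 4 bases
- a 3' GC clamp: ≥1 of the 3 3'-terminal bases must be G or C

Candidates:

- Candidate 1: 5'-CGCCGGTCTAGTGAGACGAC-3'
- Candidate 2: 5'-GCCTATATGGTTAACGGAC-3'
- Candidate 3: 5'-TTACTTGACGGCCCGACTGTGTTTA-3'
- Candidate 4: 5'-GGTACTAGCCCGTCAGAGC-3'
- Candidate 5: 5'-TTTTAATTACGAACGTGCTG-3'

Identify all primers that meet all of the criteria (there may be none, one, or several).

Candidate 1, Candidate 2 and Candidate 4.

Candidate 1 (20 nt, A=4 T=3 G=7 C=6): Tm = 64.9 + 41·(13 − 16.4)/20 = 57.9°C ✓; longest run = 2 ✓; 3' end GAC has 2 G/C ✓ — passes.
Candidate 2 (19 nt, A=5 T=5 G=5 C=4): Tm = 64.9 + 41·(9 − 16.4)/19 = 48.9°C ✓; longest run = 2 ✓; 3' end GAC has 2 G/C ✓ — passes.
Candidate 3 (25 nt, A=4 T=9 G=6 C=6): Tm = 64.9 + 41·(12 − 16.4)/25 = 57.7°C ✓; longest run = 3 ✓; 3' end TTA has 0 G/C, need ≥1 ✗ — fails.
Candidate 4 (19 nt, A=4 T=3 G=6 C=6): Tm = 64.9 + 41·(12 − 16.4)/19 = 55.4°C ✓; longest run = 3 ✓; 3' end AGC has 2 G/C ✓ — passes.
Candidate 5 (20 nt, A=5 T=8 G=4 C=3): Tm = 64.9 + 41·(7 − 16.4)/20 = 45.6°C, outside 47.5–58.7°C ✗; longest run = 4 ✓; 3' end CTG has 2 G/C ✓ — fails.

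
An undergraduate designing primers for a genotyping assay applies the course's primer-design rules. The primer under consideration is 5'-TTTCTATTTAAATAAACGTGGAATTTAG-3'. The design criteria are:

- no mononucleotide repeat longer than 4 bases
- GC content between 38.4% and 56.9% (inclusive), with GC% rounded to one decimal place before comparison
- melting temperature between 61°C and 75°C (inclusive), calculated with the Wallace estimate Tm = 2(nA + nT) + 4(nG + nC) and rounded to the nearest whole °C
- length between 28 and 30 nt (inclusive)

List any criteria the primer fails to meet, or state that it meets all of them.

Fails: GC content.

Base counts: A=10, T=12, G=4, C=2 (length 28).
homopolymer run: longest run = 3 ✓
GC content: GC 6/28 = 21.4%, outside 38.4–56.9% ✗
Tm: Tm = 2·22 + 4·6 = 68°C ✓
length: length 28 ✓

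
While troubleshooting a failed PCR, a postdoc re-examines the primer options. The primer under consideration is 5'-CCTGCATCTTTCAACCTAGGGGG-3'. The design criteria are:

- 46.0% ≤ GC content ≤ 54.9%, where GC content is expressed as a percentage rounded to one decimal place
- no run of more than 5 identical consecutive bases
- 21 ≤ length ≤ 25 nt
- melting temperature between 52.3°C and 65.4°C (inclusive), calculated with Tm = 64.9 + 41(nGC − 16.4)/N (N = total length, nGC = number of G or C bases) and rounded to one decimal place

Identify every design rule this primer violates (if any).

Fails: GC content.

Base counts: A=4, T=6, G=6, C=7 (length 23).
GC content: GC 13/23 = 56.5%, outside 46.0–54.9% ✗
homopolymer run: longest run = 5 ✓
length: length 23 ✓
Tm: Tm = 64.9 + 41·(13 − 16.4)/23 = 58.8°C ✓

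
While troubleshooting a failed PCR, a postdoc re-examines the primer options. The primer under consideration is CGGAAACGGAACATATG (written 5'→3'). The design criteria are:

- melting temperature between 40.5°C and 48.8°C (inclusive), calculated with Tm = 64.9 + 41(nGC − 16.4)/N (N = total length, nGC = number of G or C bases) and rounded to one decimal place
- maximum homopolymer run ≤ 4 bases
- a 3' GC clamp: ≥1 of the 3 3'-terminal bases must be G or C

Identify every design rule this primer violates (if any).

Base counts: A=7, T=2, G=5, C=3 (length 17).
Tm: Tm = 64.9 + 41·(8 − 16.4)/17 = 44.6°C ✓
homopolymer run: longest run = 3 ✓
GC clamp: 3' end ATG has 1 G/C ✓

Meets all criteria.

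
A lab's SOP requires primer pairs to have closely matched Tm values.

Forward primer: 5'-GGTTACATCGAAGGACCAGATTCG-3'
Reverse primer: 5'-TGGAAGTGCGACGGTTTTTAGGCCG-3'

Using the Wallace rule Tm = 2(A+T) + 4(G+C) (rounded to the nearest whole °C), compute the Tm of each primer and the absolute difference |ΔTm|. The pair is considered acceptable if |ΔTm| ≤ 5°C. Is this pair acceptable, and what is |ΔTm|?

|ΔTm| = 6°C; the pair is not acceptable.

Forward: A=7 T=5 G=7 C=5 → Tm = 2·12 + 4·12 = 72°C.
Reverse: A=4 T=7 G=10 C=4 → Tm = 2·11 + 4·14 = 78°C.
|ΔTm| = |72 − 78| = 6°C, > 5°C.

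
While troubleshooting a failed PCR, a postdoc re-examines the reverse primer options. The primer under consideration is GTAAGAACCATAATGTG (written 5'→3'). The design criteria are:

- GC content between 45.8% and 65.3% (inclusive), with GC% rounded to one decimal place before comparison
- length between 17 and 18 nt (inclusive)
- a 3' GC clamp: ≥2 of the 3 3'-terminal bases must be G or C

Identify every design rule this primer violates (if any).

Base counts: A=7, T=4, G=4, C=2 (length 17).
GC content: GC 6/17 = 35.3%, outside 45.8–65.3% ✗
length: length 17 ✓
GC clamp: 3' end GTG has 2 G/C ✓

Fails: GC content.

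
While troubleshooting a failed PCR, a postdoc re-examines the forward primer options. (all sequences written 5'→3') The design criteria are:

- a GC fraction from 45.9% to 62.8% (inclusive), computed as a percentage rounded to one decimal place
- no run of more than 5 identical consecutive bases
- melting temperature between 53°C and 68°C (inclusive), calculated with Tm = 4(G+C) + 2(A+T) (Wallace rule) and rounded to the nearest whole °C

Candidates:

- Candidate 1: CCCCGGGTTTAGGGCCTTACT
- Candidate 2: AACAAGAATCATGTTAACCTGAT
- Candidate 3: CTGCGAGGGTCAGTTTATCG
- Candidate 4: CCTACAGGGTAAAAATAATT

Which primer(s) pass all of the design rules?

Candidate 1 and Candidate 3.

Candidate 1 (21 nt, A=2 T=6 G=6 C=7): GC 13/21 = 61.9% ✓; longest run = 4 ✓; Tm = 2·8 + 4·13 = 68°C ✓ — passes.
Candidate 2 (23 nt, A=10 T=6 G=3 C=4): GC 7/23 = 30.4%, outside 45.9–62.8% ✗; longest run = 2 ✓; Tm = 2·16 + 4·7 = 60°C ✓ — fails.
Candidate 3 (20 nt, A=3 T=6 G=7 C=4): GC 11/20 = 55.0% ✓; longest run = 3 ✓; Tm = 2·9 + 4·11 = 62°C ✓ — passes.
Candidate 4 (20 nt, A=9 T=5 G=3 C=3): GC 6/20 = 30.0%, outside 45.9–62.8% ✗; longest run = 5 ✓; Tm = 2·14 + 4·6 = 52°C, outside 53–68°C ✗ — fails.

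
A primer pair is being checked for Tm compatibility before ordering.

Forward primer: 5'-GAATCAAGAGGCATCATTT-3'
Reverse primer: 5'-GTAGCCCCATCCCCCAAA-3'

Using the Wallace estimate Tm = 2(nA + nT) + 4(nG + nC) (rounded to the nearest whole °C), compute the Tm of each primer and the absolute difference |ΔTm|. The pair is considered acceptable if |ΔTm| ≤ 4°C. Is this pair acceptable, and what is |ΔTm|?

Forward: A=7 T=5 G=4 C=3 → Tm = 2·12 + 4·7 = 52°C.
Reverse: A=5 T=2 G=2 C=9 → Tm = 2·7 + 4·11 = 58°C.
|ΔTm| = |52 − 58| = 6°C, > 4°C.

|ΔTm| = 6°C; the pair is not acceptable.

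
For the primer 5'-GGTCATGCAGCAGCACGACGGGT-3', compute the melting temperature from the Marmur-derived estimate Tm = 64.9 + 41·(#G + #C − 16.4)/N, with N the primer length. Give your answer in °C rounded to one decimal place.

62.4°C

Base counts: A=5, T=3, G=9, C=6; G+C = 15, N = 23.
Tm = 64.9 + 41·(15 − 16.4)/23 = 64.9 + -57.40/23 = 62.4°C.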